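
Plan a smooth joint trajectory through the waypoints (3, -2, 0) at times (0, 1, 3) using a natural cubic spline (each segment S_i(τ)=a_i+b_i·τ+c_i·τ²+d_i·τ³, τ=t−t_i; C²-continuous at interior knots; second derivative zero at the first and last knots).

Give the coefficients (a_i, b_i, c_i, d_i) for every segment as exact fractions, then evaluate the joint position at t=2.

  seg 0: a=3 b=-6 c=0 d=1
  seg 1: a=-2 b=-3 c=3 d=-1/2
S(2) = -5/2

Δ: Δ0=-5, Δ1=1
row 1: diag=6, rhs=36; c'=1/3, d'=6
back: M1=6
M: M0=0, M1=6, M2=0
seg 0: a=3, c=M0/2=0, d=(M1−M0)/(6·1)=1, b=Δ0−h0·(2M0+M1)/6=-6
seg 1: a=-2, c=M1/2=3, d=(M2−M1)/(6·2)=-1/2, b=Δ1−h1·(2M1+M2)/6=-3
t_q=2 → seg 1, τ=1; S=-2+-3·τ+3·τ²+-1/2·τ³=-5/2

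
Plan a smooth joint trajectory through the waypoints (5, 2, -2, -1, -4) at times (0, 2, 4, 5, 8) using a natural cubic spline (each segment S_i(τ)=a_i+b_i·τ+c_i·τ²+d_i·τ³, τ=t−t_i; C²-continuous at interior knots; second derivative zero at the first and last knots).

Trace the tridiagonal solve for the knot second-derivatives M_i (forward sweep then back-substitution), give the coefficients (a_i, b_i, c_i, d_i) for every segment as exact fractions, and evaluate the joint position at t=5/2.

  seg 0: a=5 b=-365/344 c=0 d=-151/1376
  seg 1: a=2 b=-409/172 c=-453/688 d=583/1376
  seg 2: a=-2 b=25/344 c=81/43 d=-329/344
  seg 3: a=-1 b=167/172 c=-339/344 d=113/1032
S(5/2) = 7699/11008

Δ: Δ0=-3/2, Δ1=-2, Δ2=1, Δ3=-1
row 1: diag=8, rhs=-3; c'=1/4, d'=-3/8
row 2: denom=6−2·1/4=11/2; d'=(18−2·-3/8)/(11/2)=75/22
row 3: denom=8−1·2/11=86/11; d'=(-12−1·75/22)/(86/11)=-339/172
back: M3=-339/172
back: M2=75/22−2/11·-339/172=162/43
back: M1=-3/8−1/4·162/43=-453/344
M: M0=0, M1=-453/344, M2=162/43, M3=-339/172, M4=0
seg 0: a=5, c=M0/2=0, d=(M1−M0)/(6·2)=-151/1376, b=Δ0−h0·(2M0+M1)/6=-365/344
seg 1: a=2, c=M1/2=-453/688, d=(M2−M1)/(6·2)=583/1376, b=Δ1−h1·(2M1+M2)/6=-409/172
seg 2: a=-2, c=M2/2=81/43, d=(M3−M2)/(6·1)=-329/344, b=Δ2−h2·(2M2+M3)/6=25/344
seg 3: a=-1, c=M3/2=-339/344, d=(M4−M3)/(6·3)=113/1032, b=Δ3−h3·(2M3+M4)/6=167/172
t_q=5/2 → seg 1, τ=1/2; S=2+-409/172·τ+-453/688·τ²+583/1376·τ³=7699/11008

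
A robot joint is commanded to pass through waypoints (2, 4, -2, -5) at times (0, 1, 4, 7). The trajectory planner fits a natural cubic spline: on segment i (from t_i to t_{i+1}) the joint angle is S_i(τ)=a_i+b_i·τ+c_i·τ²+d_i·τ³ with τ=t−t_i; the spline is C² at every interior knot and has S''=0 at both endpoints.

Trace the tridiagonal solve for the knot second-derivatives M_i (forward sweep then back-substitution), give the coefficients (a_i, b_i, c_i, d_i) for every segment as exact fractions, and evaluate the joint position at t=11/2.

  seg 0: a=2 b=75/29 c=0 d=-17/29
  seg 1: a=4 b=24/29 c=-51/29 d=71/261
  seg 2: a=-2 b=-69/29 c=20/29 d=-20/261
S(11/2) = -124/29

Δ: Δ0=2, Δ1=-2, Δ2=-1
row 1: diag=8, rhs=-24; c'=3/8, d'=-3
row 2: denom=12−3·3/8=87/8; d'=(6−3·-3)/(87/8)=40/29
back: M2=40/29
back: M1=-3−3/8·40/29=-102/29
M: M0=0, M1=-102/29, M2=40/29, M3=0
seg 0: a=2, c=M0/2=0, d=(M1−M0)/(6·1)=-17/29, b=Δ0−h0·(2M0+M1)/6=75/29
seg 1: a=4, c=M1/2=-51/29, d=(M2−M1)/(6·3)=71/261, b=Δ1−h1·(2M1+M2)/6=24/29
seg 2: a=-2, c=M2/2=20/29, d=(M3−M2)/(6·3)=-20/261, b=Δ2−h2·(2M2+M3)/6=-69/29
t_q=11/2 → seg 2, τ=3/2; S=-2+-69/29·τ+20/29·τ²+-20/261·τ³=-124/29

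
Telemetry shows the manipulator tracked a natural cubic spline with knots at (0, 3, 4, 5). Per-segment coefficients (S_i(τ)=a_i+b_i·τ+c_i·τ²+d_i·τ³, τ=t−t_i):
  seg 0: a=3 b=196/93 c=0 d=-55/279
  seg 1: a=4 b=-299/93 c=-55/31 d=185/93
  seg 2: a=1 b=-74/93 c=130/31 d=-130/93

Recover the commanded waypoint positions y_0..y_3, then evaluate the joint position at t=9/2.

y_0 = S_0(0) = a_0 = 3
y_1 = S_1(0) = a_1 = 4
y_2 = S_2(0) = a_2 = 1
y_3 = S_2(1) = 3
t_q=9/2 is in segment 2 (τ=1/2); S_2(τ)=183/124

y_0=3 y_1=4 y_2=1 y_3=3
S(9/2) = 183/124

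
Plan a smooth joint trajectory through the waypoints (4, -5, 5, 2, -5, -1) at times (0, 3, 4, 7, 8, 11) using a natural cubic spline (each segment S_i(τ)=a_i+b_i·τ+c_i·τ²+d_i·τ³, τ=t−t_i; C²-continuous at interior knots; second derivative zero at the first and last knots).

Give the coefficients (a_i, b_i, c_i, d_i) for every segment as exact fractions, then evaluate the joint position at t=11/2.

Δ: Δ0=-3, Δ1=10, Δ2=-1, Δ3=-7, Δ4=4/3
row 1: diag=8, rhs=78; c'=1/8, d'=39/4
row 2: denom=8−1·1/8=63/8; d'=(-66−1·39/4)/(63/8)=-202/21
row 3: denom=8−3·8/21=48/7; d'=(-36−3·-202/21)/(48/7)=-25/24
row 4: denom=8−1·7/48=377/48; d'=(50−1·-25/24)/(377/48)=2450/377
back: M4=2450/377
back: M3=-25/24−7/48·2450/377=-750/377
back: M2=-202/21−8/21·-750/377=-10022/1131
back: M1=39/4−1/8·-10022/1131=12280/1131
M: M0=0, M1=12280/1131, M2=-10022/1131, M3=-750/377, M4=2450/377, M5=0
seg 0: a=4, c=M0/2=0, d=(M1−M0)/(6·3)=6140/10179, b=Δ0−h0·(2M0+M1)/6=-9533/1131
seg 1: a=-5, c=M1/2=6140/1131, d=(M2−M1)/(6·1)=-1239/377, b=Δ1−h1·(2M1+M2)/6=8887/1131
seg 2: a=5, c=M2/2=-5011/1131, d=(M3−M2)/(6·3)=134/351, b=Δ2−h2·(2M2+M3)/6=10016/1131
seg 3: a=2, c=M3/2=-375/377, d=(M4−M3)/(6·1)=1600/1131, b=Δ3−h3·(2M3+M4)/6=-8392/1131
seg 4: a=-5, c=M4/2=1225/377, d=(M5−M4)/(6·3)=-1225/3393, b=Δ4−h4·(2M4+M5)/6=-5842/1131
t_q=11/2 → seg 2, τ=3/2; S=5+10016/1131·τ+-5011/1131·τ²+134/351·τ³=557/58

  seg 0: a=4 b=-9533/1131 c=0 d=6140/10179
  seg 1: a=-5 b=8887/1131 c=6140/1131 d=-1239/377
  seg 2: a=5 b=10016/1131 c=-5011/1131 d=134/351
  seg 3: a=2 b=-8392/1131 c=-375/377 d=1600/1131
  seg 4: a=-5 b=-5842/1131 c=1225/377 d=-1225/3393
S(11/2) = 557/58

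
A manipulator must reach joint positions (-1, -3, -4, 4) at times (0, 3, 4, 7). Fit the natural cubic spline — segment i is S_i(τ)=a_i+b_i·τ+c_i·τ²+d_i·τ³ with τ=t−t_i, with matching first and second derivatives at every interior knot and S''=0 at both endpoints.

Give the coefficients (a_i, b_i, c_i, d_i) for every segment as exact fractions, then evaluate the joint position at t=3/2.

Δ: Δ0=-2/3, Δ1=-1, Δ2=8/3
row 1: diag=8, rhs=-2; c'=1/8, d'=-1/4
row 2: denom=8−1·1/8=63/8; d'=(22−1·-1/4)/(63/8)=178/63
back: M2=178/63
back: M1=-1/4−1/8·178/63=-38/63
M: M0=0, M1=-38/63, M2=178/63, M3=0
seg 0: a=-1, c=M0/2=0, d=(M1−M0)/(6·3)=-19/567, b=Δ0−h0·(2M0+M1)/6=-23/63
seg 1: a=-3, c=M1/2=-19/63, d=(M2−M1)/(6·1)=4/7, b=Δ1−h1·(2M1+M2)/6=-80/63
seg 2: a=-4, c=M2/2=89/63, d=(M3−M2)/(6·3)=-89/567, b=Δ2−h2·(2M2+M3)/6=-10/63
t_q=3/2 → seg 0, τ=3/2; S=-1+-23/63·τ+0·τ²+-19/567·τ³=-93/56

  seg 0: a=-1 b=-23/63 c=0 d=-19/567
  seg 1: a=-3 b=-80/63 c=-19/63 d=4/7
  seg 2: a=-4 b=-10/63 c=89/63 d=-89/567
S(3/2) = -93/56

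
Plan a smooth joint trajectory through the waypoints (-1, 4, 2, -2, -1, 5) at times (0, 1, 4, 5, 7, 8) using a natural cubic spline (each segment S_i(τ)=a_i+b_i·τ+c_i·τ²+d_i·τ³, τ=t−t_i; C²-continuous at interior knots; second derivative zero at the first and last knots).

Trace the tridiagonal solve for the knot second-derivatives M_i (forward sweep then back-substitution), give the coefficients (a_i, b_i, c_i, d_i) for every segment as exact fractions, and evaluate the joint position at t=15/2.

  seg 0: a=-1 b=14413/2568 c=0 d=-1573/2568
  seg 1: a=4 b=4847/1284 c=-1573/856 d=917/7704
  seg 2: a=2 b=-10367/2568 c=-82/107 d=2063/2568
  seg 3: a=-2 b=-4057/1284 c=1407/856 d=239/2568
  seg 4: a=-1 b=5819/1284 c=1885/856 d=-1885/2568
S(15/2) = 11811/6848

Δ: Δ0=5, Δ1=-2/3, Δ2=-4, Δ3=1/2, Δ4=6
row 1: diag=8, rhs=-34; c'=3/8, d'=-17/4
row 2: denom=8−3·3/8=55/8; d'=(-20−3·-17/4)/(55/8)=-58/55
row 3: denom=6−1·8/55=322/55; d'=(27−1·-58/55)/(322/55)=1543/322
row 4: denom=6−2·55/161=856/161; d'=(33−2·1543/322)/(856/161)=1885/428
back: M4=1885/428
back: M3=1543/322−55/161·1885/428=1407/428
back: M2=-58/55−8/55·1407/428=-164/107
back: M1=-17/4−3/8·-164/107=-1573/428
M: M0=0, M1=-1573/428, M2=-164/107, M3=1407/428, M4=1885/428, M5=0
seg 0: a=-1, c=M0/2=0, d=(M1−M0)/(6·1)=-1573/2568, b=Δ0−h0·(2M0+M1)/6=14413/2568
seg 1: a=4, c=M1/2=-1573/856, d=(M2−M1)/(6·3)=917/7704, b=Δ1−h1·(2M1+M2)/6=4847/1284
seg 2: a=2, c=M2/2=-82/107, d=(M3−M2)/(6·1)=2063/2568, b=Δ2−h2·(2M2+M3)/6=-10367/2568
seg 3: a=-2, c=M3/2=1407/856, d=(M4−M3)/(6·2)=239/2568, b=Δ3−h3·(2M3+M4)/6=-4057/1284
seg 4: a=-1, c=M4/2=1885/856, d=(M5−M4)/(6·1)=-1885/2568, b=Δ4−h4·(2M4+M5)/6=5819/1284
t_q=15/2 → seg 4, τ=1/2; S=-1+5819/1284·τ+1885/856·τ²+-1885/2568·τ³=11811/6848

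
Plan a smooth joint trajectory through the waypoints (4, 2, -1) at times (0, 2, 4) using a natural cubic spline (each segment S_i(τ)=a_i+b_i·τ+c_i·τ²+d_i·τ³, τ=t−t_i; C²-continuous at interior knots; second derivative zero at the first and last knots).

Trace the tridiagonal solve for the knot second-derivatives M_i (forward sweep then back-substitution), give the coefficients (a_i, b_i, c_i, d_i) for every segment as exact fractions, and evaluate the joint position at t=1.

Δ: Δ0=-1, Δ1=-3/2
row 1: diag=8, rhs=-3; c'=1/4, d'=-3/8
back: M1=-3/8
M: M0=0, M1=-3/8, M2=0
seg 0: a=4, c=M0/2=0, d=(M1−M0)/(6·2)=-1/32, b=Δ0−h0·(2M0+M1)/6=-7/8
seg 1: a=2, c=M1/2=-3/16, d=(M2−M1)/(6·2)=1/32, b=Δ1−h1·(2M1+M2)/6=-5/4
t_q=1 → seg 0, τ=1; S=4+-7/8·τ+0·τ²+-1/32·τ³=99/32

  seg 0: a=4 b=-7/8 c=0 d=-1/32
  seg 1: a=2 b=-5/4 c=-3/16 d=1/32
S(1) = 99/32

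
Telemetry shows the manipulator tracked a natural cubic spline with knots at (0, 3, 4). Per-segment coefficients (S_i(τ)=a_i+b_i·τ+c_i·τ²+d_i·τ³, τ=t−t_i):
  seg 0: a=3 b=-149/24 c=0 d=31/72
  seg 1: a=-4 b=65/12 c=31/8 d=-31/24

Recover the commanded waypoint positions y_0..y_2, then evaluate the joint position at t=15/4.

y_0=3 y_1=-4 y_2=4
S(15/4) = 869/512

y_0 = S_0(0) = a_0 = 3
y_1 = S_1(0) = a_1 = -4
y_2 = S_1(1) = 4
t_q=15/4 is in segment 1 (τ=3/4); S_1(τ)=869/512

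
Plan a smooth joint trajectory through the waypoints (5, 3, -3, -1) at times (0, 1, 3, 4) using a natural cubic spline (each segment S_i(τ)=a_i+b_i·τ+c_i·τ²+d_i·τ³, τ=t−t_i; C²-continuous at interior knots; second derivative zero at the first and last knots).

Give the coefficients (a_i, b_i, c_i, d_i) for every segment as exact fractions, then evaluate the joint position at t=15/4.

Δ: Δ0=-2, Δ1=-3, Δ2=2
row 1: diag=6, rhs=-6; c'=1/3, d'=-1
row 2: denom=6−2·1/3=16/3; d'=(30−2·-1)/(16/3)=6
back: M2=6
back: M1=-1−1/3·6=-3
M: M0=0, M1=-3, M2=6, M3=0
seg 0: a=5, c=M0/2=0, d=(M1−M0)/(6·1)=-1/2, b=Δ0−h0·(2M0+M1)/6=-3/2
seg 1: a=3, c=M1/2=-3/2, d=(M2−M1)/(6·2)=3/4, b=Δ1−h1·(2M1+M2)/6=-3
seg 2: a=-3, c=M2/2=3, d=(M3−M2)/(6·1)=-1, b=Δ2−h2·(2M2+M3)/6=0
t_q=15/4 → seg 2, τ=3/4; S=-3+0·τ+3·τ²+-1·τ³=-111/64

  seg 0: a=5 b=-3/2 c=0 d=-1/2
  seg 1: a=3 b=-3 c=-3/2 d=3/4
  seg 2: a=-3 b=0 c=3 d=-1
S(15/4) = -111/64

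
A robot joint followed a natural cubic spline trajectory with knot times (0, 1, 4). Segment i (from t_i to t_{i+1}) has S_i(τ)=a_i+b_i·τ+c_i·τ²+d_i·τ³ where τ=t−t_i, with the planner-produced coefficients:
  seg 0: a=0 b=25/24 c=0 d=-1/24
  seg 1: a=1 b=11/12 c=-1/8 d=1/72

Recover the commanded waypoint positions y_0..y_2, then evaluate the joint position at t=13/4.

y_0 = S_0(0) = a_0 = 0
y_1 = S_1(0) = a_1 = 1
y_2 = S_1(3) = 3
t_q=13/4 is in segment 1 (τ=9/4); S_1(τ)=1325/512

y_0=0 y_1=1 y_2=3
S(13/4) = 1325/512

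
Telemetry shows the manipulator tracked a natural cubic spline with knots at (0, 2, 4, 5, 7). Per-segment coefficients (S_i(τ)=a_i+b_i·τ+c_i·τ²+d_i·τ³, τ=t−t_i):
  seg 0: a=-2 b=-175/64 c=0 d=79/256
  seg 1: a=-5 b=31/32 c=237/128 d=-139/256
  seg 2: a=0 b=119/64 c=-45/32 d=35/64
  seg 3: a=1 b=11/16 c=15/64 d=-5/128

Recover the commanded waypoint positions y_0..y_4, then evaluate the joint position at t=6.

y_0=-2 y_1=-5 y_2=0 y_3=1 y_4=3
S(6) = 241/128

y_0 = S_0(0) = a_0 = -2
y_1 = S_1(0) = a_1 = -5
y_2 = S_2(0) = a_2 = 0
y_3 = S_3(0) = a_3 = 1
y_4 = S_3(2) = 3
t_q=6 is in segment 3 (τ=1); S_3(τ)=241/128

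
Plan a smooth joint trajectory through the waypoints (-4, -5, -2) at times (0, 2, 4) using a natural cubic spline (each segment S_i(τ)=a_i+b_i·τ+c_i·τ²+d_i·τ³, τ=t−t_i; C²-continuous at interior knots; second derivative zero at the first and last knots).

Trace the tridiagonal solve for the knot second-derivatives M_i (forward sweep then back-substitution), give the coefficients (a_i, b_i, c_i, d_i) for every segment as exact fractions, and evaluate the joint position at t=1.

Δ: Δ0=-1/2, Δ1=3/2
row 1: diag=8, rhs=12; c'=1/4, d'=3/2
back: M1=3/2
M: M0=0, M1=3/2, M2=0
seg 0: a=-4, c=M0/2=0, d=(M1−M0)/(6·2)=1/8, b=Δ0−h0·(2M0+M1)/6=-1
seg 1: a=-5, c=M1/2=3/4, d=(M2−M1)/(6·2)=-1/8, b=Δ1−h1·(2M1+M2)/6=1/2
t_q=1 → seg 0, τ=1; S=-4+-1·τ+0·τ²+1/8·τ³=-39/8

  seg 0: a=-4 b=-1 c=0 d=1/8
  seg 1: a=-5 b=1/2 c=3/4 d=-1/8
S(1) = -39/8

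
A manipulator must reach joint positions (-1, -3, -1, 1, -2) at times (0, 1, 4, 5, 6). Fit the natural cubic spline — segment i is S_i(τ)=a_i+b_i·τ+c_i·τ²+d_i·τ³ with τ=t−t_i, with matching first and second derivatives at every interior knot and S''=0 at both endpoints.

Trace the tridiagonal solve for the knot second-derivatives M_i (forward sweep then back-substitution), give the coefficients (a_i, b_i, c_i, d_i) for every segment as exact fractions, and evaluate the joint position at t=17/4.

Δ: Δ0=-2, Δ1=2/3, Δ2=2, Δ3=-3
row 1: diag=8, rhs=16; c'=3/8, d'=2
row 2: denom=8−3·3/8=55/8; d'=(8−3·2)/(55/8)=16/55
row 3: denom=4−1·8/55=212/55; d'=(-30−1·16/55)/(212/55)=-833/106
back: M3=-833/106
back: M2=16/55−8/55·-833/106=76/53
back: M1=2−3/8·76/53=155/106
M: M0=0, M1=155/106, M2=76/53, M3=-833/106, M4=0
seg 0: a=-1, c=M0/2=0, d=(M1−M0)/(6·1)=155/636, b=Δ0−h0·(2M0+M1)/6=-1427/636
seg 1: a=-3, c=M1/2=155/212, d=(M2−M1)/(6·3)=-1/636, b=Δ1−h1·(2M1+M2)/6=-481/318
seg 2: a=-1, c=M2/2=38/53, d=(M3−M2)/(6·1)=-985/636, b=Δ2−h2·(2M2+M3)/6=1801/636
seg 3: a=1, c=M3/2=-833/212, d=(M4−M3)/(6·1)=833/636, b=Δ3−h3·(2M3+M4)/6=-121/318
t_q=17/4 → seg 2, τ=1/4; S=-1+1801/636·τ+38/53·τ²+-985/636·τ³=-3683/13568

  seg 0: a=-1 b=-1427/636 c=0 d=155/636
  seg 1: a=-3 b=-481/318 c=155/212 d=-1/636
  seg 2: a=-1 b=1801/636 c=38/53 d=-985/636
  seg 3: a=1 b=-121/318 c=-833/212 d=833/636
S(17/4) = -3683/13568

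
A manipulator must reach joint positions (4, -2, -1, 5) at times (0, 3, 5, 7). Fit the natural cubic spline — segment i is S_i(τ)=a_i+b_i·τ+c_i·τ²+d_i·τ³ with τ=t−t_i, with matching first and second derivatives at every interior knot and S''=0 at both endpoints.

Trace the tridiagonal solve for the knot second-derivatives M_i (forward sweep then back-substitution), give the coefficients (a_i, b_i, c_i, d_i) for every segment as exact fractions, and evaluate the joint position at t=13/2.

Δ: Δ0=-2, Δ1=1/2, Δ2=3
row 1: diag=10, rhs=15; c'=1/5, d'=3/2
row 2: denom=8−2·1/5=38/5; d'=(15−2·3/2)/(38/5)=30/19
back: M2=30/19
back: M1=3/2−1/5·30/19=45/38
M: M0=0, M1=45/38, M2=30/19, M3=0
seg 0: a=4, c=M0/2=0, d=(M1−M0)/(6·3)=5/76, b=Δ0−h0·(2M0+M1)/6=-197/76
seg 1: a=-2, c=M1/2=45/76, d=(M2−M1)/(6·2)=5/152, b=Δ1−h1·(2M1+M2)/6=-31/38
seg 2: a=-1, c=M2/2=15/19, d=(M3−M2)/(6·2)=-5/38, b=Δ2−h2·(2M2+M3)/6=37/19
t_q=13/2 → seg 2, τ=3/2; S=-1+37/19·τ+15/19·τ²+-5/38·τ³=989/304

  seg 0: a=4 b=-197/76 c=0 d=5/76
  seg 1: a=-2 b=-31/38 c=45/76 d=5/152
  seg 2: a=-1 b=37/19 c=15/19 d=-5/38
S(13/2) = 989/304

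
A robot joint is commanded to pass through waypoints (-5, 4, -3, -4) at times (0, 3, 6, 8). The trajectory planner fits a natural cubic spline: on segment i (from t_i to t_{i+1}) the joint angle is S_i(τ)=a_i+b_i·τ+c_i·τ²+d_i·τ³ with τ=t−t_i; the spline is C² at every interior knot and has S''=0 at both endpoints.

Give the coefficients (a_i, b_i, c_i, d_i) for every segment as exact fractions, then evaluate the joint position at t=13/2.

Δ: Δ0=3, Δ1=-7/3, Δ2=-1/2
row 1: diag=12, rhs=-32; c'=1/4, d'=-8/3
row 2: denom=10−3·1/4=37/4; d'=(11−3·-8/3)/(37/4)=76/37
back: M2=76/37
back: M1=-8/3−1/4·76/37=-353/111
M: M0=0, M1=-353/111, M2=76/37, M3=0
seg 0: a=-5, c=M0/2=0, d=(M1−M0)/(6·3)=-353/1998, b=Δ0−h0·(2M0+M1)/6=1019/222
seg 1: a=4, c=M1/2=-353/222, d=(M2−M1)/(6·3)=581/1998, b=Δ1−h1·(2M1+M2)/6=-20/111
seg 2: a=-3, c=M2/2=38/37, d=(M3−M2)/(6·2)=-19/111, b=Δ2−h2·(2M2+M3)/6=-415/222
t_q=13/2 → seg 2, τ=1/2; S=-3+-415/222·τ+38/37·τ²+-19/111·τ³=-1095/296

  seg 0: a=-5 b=1019/222 c=0 d=-353/1998
  seg 1: a=4 b=-20/111 c=-353/222 d=581/1998
  seg 2: a=-3 b=-415/222 c=38/37 d=-19/111
S(13/2) = -1095/296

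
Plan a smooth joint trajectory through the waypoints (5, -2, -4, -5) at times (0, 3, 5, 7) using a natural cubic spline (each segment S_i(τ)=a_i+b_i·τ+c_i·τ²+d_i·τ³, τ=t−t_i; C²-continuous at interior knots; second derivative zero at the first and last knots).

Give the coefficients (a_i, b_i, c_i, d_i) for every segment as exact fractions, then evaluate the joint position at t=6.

  seg 0: a=5 b=-619/228 c=0 d=29/684
  seg 1: a=-2 b=-179/114 c=29/76 d=-11/228
  seg 2: a=-4 b=-71/114 c=7/76 d=-7/456
S(6) = -691/152

Δ: Δ0=-7/3, Δ1=-1, Δ2=-1/2
row 1: diag=10, rhs=8; c'=1/5, d'=4/5
row 2: denom=8−2·1/5=38/5; d'=(3−2·4/5)/(38/5)=7/38
back: M2=7/38
back: M1=4/5−1/5·7/38=29/38
M: M0=0, M1=29/38, M2=7/38, M3=0
seg 0: a=5, c=M0/2=0, d=(M1−M0)/(6·3)=29/684, b=Δ0−h0·(2M0+M1)/6=-619/228
seg 1: a=-2, c=M1/2=29/76, d=(M2−M1)/(6·2)=-11/228, b=Δ1−h1·(2M1+M2)/6=-179/114
seg 2: a=-4, c=M2/2=7/76, d=(M3−M2)/(6·2)=-7/456, b=Δ2−h2·(2M2+M3)/6=-71/114
t_q=6 → seg 2, τ=1; S=-4+-71/114·τ+7/76·τ²+-7/456·τ³=-691/152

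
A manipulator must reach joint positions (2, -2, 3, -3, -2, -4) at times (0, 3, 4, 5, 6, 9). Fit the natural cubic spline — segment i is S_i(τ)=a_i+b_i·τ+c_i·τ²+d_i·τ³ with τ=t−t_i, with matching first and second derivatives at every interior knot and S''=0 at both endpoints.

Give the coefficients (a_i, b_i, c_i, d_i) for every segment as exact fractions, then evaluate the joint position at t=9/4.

Δ: Δ0=-4/3, Δ1=5, Δ2=-6, Δ3=1, Δ4=-2/3
row 1: diag=8, rhs=38; c'=1/8, d'=19/4
row 2: denom=4−1·1/8=31/8; d'=(-66−1·19/4)/(31/8)=-566/31
row 3: denom=4−1·8/31=116/31; d'=(42−1·-566/31)/(116/31)=467/29
row 4: denom=8−1·31/116=897/116; d'=(-10−1·467/29)/(897/116)=-3028/897
back: M4=-3028/897
back: M3=467/29−31/116·-3028/897=15254/897
back: M2=-566/31−8/31·15254/897=-20314/897
back: M1=19/4−1/8·-20314/897=6800/897
M: M0=0, M1=6800/897, M2=-20314/897, M3=15254/897, M4=-3028/897, M5=0
seg 0: a=2, c=M0/2=0, d=(M1−M0)/(6·3)=3400/8073, b=Δ0−h0·(2M0+M1)/6=-1532/299
seg 1: a=-2, c=M1/2=3400/897, d=(M2−M1)/(6·1)=-4519/897, b=Δ1−h1·(2M1+M2)/6=1868/299
seg 2: a=3, c=M2/2=-10157/897, d=(M3−M2)/(6·1)=152/23, b=Δ2−h2·(2M2+M3)/6=-1153/897
seg 3: a=-3, c=M3/2=7627/897, d=(M4−M3)/(6·1)=-3047/897, b=Δ3−h3·(2M3+M4)/6=-3683/897
seg 4: a=-2, c=M4/2=-1514/897, d=(M5−M4)/(6·3)=1514/8073, b=Δ4−h4·(2M4+M5)/6=810/299
t_q=9/4 → seg 0, τ=9/4; S=2+-1532/299·τ+0·τ²+3400/8073·τ³=-11317/2392

  seg 0: a=2 b=-1532/299 c=0 d=3400/8073
  seg 1: a=-2 b=1868/299 c=3400/897 d=-4519/897
  seg 2: a=3 b=-1153/897 c=-10157/897 d=152/23
  seg 3: a=-3 b=-3683/897 c=7627/897 d=-3047/897
  seg 4: a=-2 b=810/299 c=-1514/897 d=1514/8073
S(9/4) = -11317/2392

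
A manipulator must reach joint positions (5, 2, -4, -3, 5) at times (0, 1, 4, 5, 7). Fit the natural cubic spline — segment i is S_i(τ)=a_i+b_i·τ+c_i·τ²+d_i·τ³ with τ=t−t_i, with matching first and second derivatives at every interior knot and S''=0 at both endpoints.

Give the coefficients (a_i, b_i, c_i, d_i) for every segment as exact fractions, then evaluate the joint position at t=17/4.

  seg 0: a=5 b=-484/161 c=0 d=1/161
  seg 1: a=2 b=-481/161 c=3/161 d=50/483
  seg 2: a=-4 b=-13/161 c=153/161 d=3/23
  seg 3: a=-3 b=356/161 c=216/161 d=-36/161
S(17/4) = -40791/10304

Δ: Δ0=-3, Δ1=-2, Δ2=1, Δ3=4
row 1: diag=8, rhs=6; c'=3/8, d'=3/4
row 2: denom=8−3·3/8=55/8; d'=(18−3·3/4)/(55/8)=126/55
row 3: denom=6−1·8/55=322/55; d'=(18−1·126/55)/(322/55)=432/161
back: M3=432/161
back: M2=126/55−8/55·432/161=306/161
back: M1=3/4−3/8·306/161=6/161
M: M0=0, M1=6/161, M2=306/161, M3=432/161, M4=0
seg 0: a=5, c=M0/2=0, d=(M1−M0)/(6·1)=1/161, b=Δ0−h0·(2M0+M1)/6=-484/161
seg 1: a=2, c=M1/2=3/161, d=(M2−M1)/(6·3)=50/483, b=Δ1−h1·(2M1+M2)/6=-481/161
seg 2: a=-4, c=M2/2=153/161, d=(M3−M2)/(6·1)=3/23, b=Δ2−h2·(2M2+M3)/6=-13/161
seg 3: a=-3, c=M3/2=216/161, d=(M4−M3)/(6·2)=-36/161, b=Δ3−h3·(2M3+M4)/6=356/161
t_q=17/4 → seg 2, τ=1/4; S=-4+-13/161·τ+153/161·τ²+3/23·τ³=-40791/10304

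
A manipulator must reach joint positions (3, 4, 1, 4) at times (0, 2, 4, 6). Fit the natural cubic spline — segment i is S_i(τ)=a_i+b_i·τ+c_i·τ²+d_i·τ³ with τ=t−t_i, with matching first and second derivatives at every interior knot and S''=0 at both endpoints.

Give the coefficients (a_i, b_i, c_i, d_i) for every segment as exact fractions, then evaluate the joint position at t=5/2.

Δ: Δ0=1/2, Δ1=-3/2, Δ2=3/2
row 1: diag=8, rhs=-12; c'=1/4, d'=-3/2
row 2: denom=8−2·1/4=15/2; d'=(18−2·-3/2)/(15/2)=14/5
back: M2=14/5
back: M1=-3/2−1/4·14/5=-11/5
M: M0=0, M1=-11/5, M2=14/5, M3=0
seg 0: a=3, c=M0/2=0, d=(M1−M0)/(6·2)=-11/60, b=Δ0−h0·(2M0+M1)/6=37/30
seg 1: a=4, c=M1/2=-11/10, d=(M2−M1)/(6·2)=5/12, b=Δ1−h1·(2M1+M2)/6=-29/30
seg 2: a=1, c=M2/2=7/5, d=(M3−M2)/(6·2)=-7/30, b=Δ2−h2·(2M2+M3)/6=-11/30
t_q=5/2 → seg 1, τ=1/2; S=4+-29/30·τ+-11/10·τ²+5/12·τ³=527/160

  seg 0: a=3 b=37/30 c=0 d=-11/60
  seg 1: a=4 b=-29/30 c=-11/10 d=5/12
  seg 2: a=1 b=-11/30 c=7/5 d=-7/30
S(5/2) = 527/160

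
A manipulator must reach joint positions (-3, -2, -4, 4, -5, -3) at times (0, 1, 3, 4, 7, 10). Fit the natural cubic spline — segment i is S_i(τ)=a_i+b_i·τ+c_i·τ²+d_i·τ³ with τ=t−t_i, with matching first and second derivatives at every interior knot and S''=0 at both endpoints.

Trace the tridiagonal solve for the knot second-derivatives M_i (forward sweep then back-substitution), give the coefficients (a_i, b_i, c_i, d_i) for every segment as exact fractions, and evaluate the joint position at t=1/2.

Δ: Δ0=1, Δ1=-1, Δ2=8, Δ3=-3, Δ4=2/3
row 1: diag=6, rhs=-12; c'=1/3, d'=-2
row 2: denom=6−2·1/3=16/3; d'=(54−2·-2)/(16/3)=87/8
row 3: denom=8−1·3/16=125/16; d'=(-66−1·87/8)/(125/16)=-246/25
row 4: denom=12−3·48/125=1356/125; d'=(22−3·-246/25)/(1356/125)=1610/339
back: M4=1610/339
back: M3=-246/25−48/125·1610/339=-1318/113
back: M2=87/8−3/16·-1318/113=1476/113
back: M1=-2−1/3·1476/113=-718/113
M: M0=0, M1=-718/113, M2=1476/113, M3=-1318/113, M4=1610/339, M5=0
seg 0: a=-3, c=M0/2=0, d=(M1−M0)/(6·1)=-359/339, b=Δ0−h0·(2M0+M1)/6=698/339
seg 1: a=-2, c=M1/2=-359/113, d=(M2−M1)/(6·2)=1097/678, b=Δ1−h1·(2M1+M2)/6=-379/339
seg 2: a=-4, c=M2/2=738/113, d=(M3−M2)/(6·1)=-1397/339, b=Δ2−h2·(2M2+M3)/6=1895/339
seg 3: a=4, c=M3/2=-659/113, d=(M4−M3)/(6·3)=2782/3051, b=Δ3−h3·(2M3+M4)/6=2132/339
seg 4: a=-5, c=M4/2=805/339, d=(M5−M4)/(6·3)=-805/3051, b=Δ4−h4·(2M4+M5)/6=-1384/339
t_q=1/2 → seg 0, τ=1/2; S=-3+698/339·τ+0·τ²+-359/339·τ³=-1901/904

  seg 0: a=-3 b=698/339 c=0 d=-359/339
  seg 1: a=-2 b=-379/339 c=-359/113 d=1097/678
  seg 2: a=-4 b=1895/339 c=738/113 d=-1397/339
  seg 3: a=4 b=2132/339 c=-659/113 d=2782/3051
  seg 4: a=-5 b=-1384/339 c=805/339 d=-805/3051
S(1/2) = -1901/904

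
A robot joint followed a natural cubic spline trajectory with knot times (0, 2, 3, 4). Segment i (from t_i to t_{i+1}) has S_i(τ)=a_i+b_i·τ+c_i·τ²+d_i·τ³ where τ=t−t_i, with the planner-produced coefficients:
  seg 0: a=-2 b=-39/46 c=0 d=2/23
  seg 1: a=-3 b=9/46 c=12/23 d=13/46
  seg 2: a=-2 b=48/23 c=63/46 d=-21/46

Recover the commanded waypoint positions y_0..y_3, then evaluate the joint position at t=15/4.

y_0 = S_0(0) = a_0 = -2
y_1 = S_1(0) = a_1 = -3
y_2 = S_2(0) = a_2 = -2
y_3 = S_2(1) = 1
t_q=15/4 is in segment 2 (τ=3/4); S_2(τ)=421/2944

y_0=-2 y_1=-3 y_2=-2 y_3=1
S(15/4) = 421/2944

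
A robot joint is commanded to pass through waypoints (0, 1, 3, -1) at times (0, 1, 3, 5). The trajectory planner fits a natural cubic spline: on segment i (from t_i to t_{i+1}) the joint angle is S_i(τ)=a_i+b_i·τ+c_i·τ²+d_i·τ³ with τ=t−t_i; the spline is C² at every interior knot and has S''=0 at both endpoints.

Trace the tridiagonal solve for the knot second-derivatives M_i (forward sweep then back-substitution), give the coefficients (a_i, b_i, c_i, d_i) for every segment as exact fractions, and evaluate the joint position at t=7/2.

Δ: Δ0=1, Δ1=1, Δ2=-2
row 1: diag=6, rhs=0; c'=1/3, d'=0
row 2: denom=8−2·1/3=22/3; d'=(-18−2·0)/(22/3)=-27/11
back: M2=-27/11
back: M1=0−1/3·-27/11=9/11
M: M0=0, M1=9/11, M2=-27/11, M3=0
seg 0: a=0, c=M0/2=0, d=(M1−M0)/(6·1)=3/22, b=Δ0−h0·(2M0+M1)/6=19/22
seg 1: a=1, c=M1/2=9/22, d=(M2−M1)/(6·2)=-3/11, b=Δ1−h1·(2M1+M2)/6=14/11
seg 2: a=3, c=M2/2=-27/22, d=(M3−M2)/(6·2)=9/44, b=Δ2−h2·(2M2+M3)/6=-4/11
t_q=7/2 → seg 2, τ=1/2; S=3+-4/11·τ+-27/22·τ²+9/44·τ³=893/352

  seg 0: a=0 b=19/22 c=0 d=3/22
  seg 1: a=1 b=14/11 c=9/22 d=-3/11
  seg 2: a=3 b=-4/11 c=-27/22 d=9/44
S(7/2) = 893/352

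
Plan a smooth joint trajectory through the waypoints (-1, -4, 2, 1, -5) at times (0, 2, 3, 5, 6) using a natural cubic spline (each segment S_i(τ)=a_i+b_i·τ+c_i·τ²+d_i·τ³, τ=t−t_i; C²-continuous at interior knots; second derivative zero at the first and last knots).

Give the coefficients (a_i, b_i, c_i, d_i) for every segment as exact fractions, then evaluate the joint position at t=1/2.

Δ: Δ0=-3/2, Δ1=6, Δ2=-1/2, Δ3=-6
row 1: diag=6, rhs=45; c'=1/6, d'=15/2
row 2: denom=6−1·1/6=35/6; d'=(-39−1·15/2)/(35/6)=-279/35
row 3: denom=6−2·12/35=186/35; d'=(-33−2·-279/35)/(186/35)=-199/62
back: M3=-199/62
back: M2=-279/35−12/35·-199/62=-213/31
back: M1=15/2−1/6·-213/31=268/31
M: M0=0, M1=268/31, M2=-213/31, M3=-199/62, M4=0
seg 0: a=-1, c=M0/2=0, d=(M1−M0)/(6·2)=67/93, b=Δ0−h0·(2M0+M1)/6=-815/186
seg 1: a=-4, c=M1/2=134/31, d=(M2−M1)/(6·1)=-481/186, b=Δ1−h1·(2M1+M2)/6=793/186
seg 2: a=2, c=M2/2=-213/62, d=(M3−M2)/(6·2)=227/744, b=Δ2−h2·(2M2+M3)/6=479/93
seg 3: a=1, c=M3/2=-199/124, d=(M4−M3)/(6·1)=199/372, b=Δ3−h3·(2M3+M4)/6=-917/186
t_q=1/2 → seg 0, τ=1/2; S=-1+-815/186·τ+0·τ²+67/93·τ³=-769/248

  seg 0: a=-1 b=-815/186 c=0 d=67/93
  seg 1: a=-4 b=793/186 c=134/31 d=-481/186
  seg 2: a=2 b=479/93 c=-213/62 d=227/744
  seg 3: a=1 b=-917/186 c=-199/124 d=199/372
S(1/2) = -769/248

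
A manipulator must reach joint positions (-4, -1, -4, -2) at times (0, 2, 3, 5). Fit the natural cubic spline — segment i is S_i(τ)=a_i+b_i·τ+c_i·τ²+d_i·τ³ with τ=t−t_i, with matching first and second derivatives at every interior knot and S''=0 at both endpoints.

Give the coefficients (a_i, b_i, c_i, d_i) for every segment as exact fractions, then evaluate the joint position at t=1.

  seg 0: a=-4 b=229/70 c=0 d=-31/70
  seg 1: a=-1 b=-143/70 c=-93/35 d=17/10
  seg 2: a=-4 b=-79/35 c=171/70 d=-57/140
S(1) = -41/35

Δ: Δ0=3/2, Δ1=-3, Δ2=1
row 1: diag=6, rhs=-27; c'=1/6, d'=-9/2
row 2: denom=6−1·1/6=35/6; d'=(24−1·-9/2)/(35/6)=171/35
back: M2=171/35
back: M1=-9/2−1/6·171/35=-186/35
M: M0=0, M1=-186/35, M2=171/35, M3=0
seg 0: a=-4, c=M0/2=0, d=(M1−M0)/(6·2)=-31/70, b=Δ0−h0·(2M0+M1)/6=229/70
seg 1: a=-1, c=M1/2=-93/35, d=(M2−M1)/(6·1)=17/10, b=Δ1−h1·(2M1+M2)/6=-143/70
seg 2: a=-4, c=M2/2=171/70, d=(M3−M2)/(6·2)=-57/140, b=Δ2−h2·(2M2+M3)/6=-79/35
t_q=1 → seg 0, τ=1; S=-4+229/70·τ+0·τ²+-31/70·τ³=-41/35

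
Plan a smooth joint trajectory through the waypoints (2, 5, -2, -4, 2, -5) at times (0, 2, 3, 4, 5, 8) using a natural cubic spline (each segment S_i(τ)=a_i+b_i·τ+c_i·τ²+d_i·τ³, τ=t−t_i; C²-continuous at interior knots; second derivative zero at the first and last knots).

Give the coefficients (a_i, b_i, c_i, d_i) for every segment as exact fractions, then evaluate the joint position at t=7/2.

Δ: Δ0=3/2, Δ1=-7, Δ2=-2, Δ3=6, Δ4=-7/3
row 1: diag=6, rhs=-51; c'=1/6, d'=-17/2
row 2: denom=4−1·1/6=23/6; d'=(30−1·-17/2)/(23/6)=231/23
row 3: denom=4−1·6/23=86/23; d'=(48−1·231/23)/(86/23)=873/86
row 4: denom=8−1·23/86=665/86; d'=(-50−1·873/86)/(665/86)=-739/95
back: M4=-739/95
back: M3=873/86−23/86·-739/95=1162/95
back: M2=231/23−6/23·1162/95=651/95
back: M1=-17/2−1/6·651/95=-916/95
M: M0=0, M1=-916/95, M2=651/95, M3=1162/95, M4=-739/95, M5=0
seg 0: a=2, c=M0/2=0, d=(M1−M0)/(6·2)=-229/285, b=Δ0−h0·(2M0+M1)/6=2687/570
seg 1: a=5, c=M1/2=-458/95, d=(M2−M1)/(6·1)=1567/570, b=Δ1−h1·(2M1+M2)/6=-2809/570
seg 2: a=-2, c=M2/2=651/190, d=(M3−M2)/(6·1)=511/570, b=Δ2−h2·(2M2+M3)/6=-1802/285
seg 3: a=-4, c=M3/2=581/95, d=(M4−M3)/(6·1)=-1901/570, b=Δ3−h3·(2M3+M4)/6=367/114
seg 4: a=2, c=M4/2=-739/190, d=(M5−M4)/(6·3)=739/1710, b=Δ4−h4·(2M4+M5)/6=1552/285
t_q=7/2 → seg 2, τ=1/2; S=-2+-1802/285·τ+651/190·τ²+511/570·τ³=-6373/1520

  seg 0: a=2 b=2687/570 c=0 d=-229/285
  seg 1: a=5 b=-2809/570 c=-458/95 d=1567/570
  seg 2: a=-2 b=-1802/285 c=651/190 d=511/570
  seg 3: a=-4 b=367/114 c=581/95 d=-1901/570
  seg 4: a=2 b=1552/285 c=-739/190 d=739/1710
S(7/2) = -6373/1520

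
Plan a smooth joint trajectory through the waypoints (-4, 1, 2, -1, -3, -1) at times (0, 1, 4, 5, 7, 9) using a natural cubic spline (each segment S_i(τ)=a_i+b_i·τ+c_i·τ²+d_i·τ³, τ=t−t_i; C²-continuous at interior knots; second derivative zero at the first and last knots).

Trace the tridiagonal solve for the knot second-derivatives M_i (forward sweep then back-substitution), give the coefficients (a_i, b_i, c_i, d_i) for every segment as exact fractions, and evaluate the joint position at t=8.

Δ: Δ0=5, Δ1=1/3, Δ2=-3, Δ3=-1, Δ4=1
row 1: diag=8, rhs=-28; c'=3/8, d'=-7/2
row 2: denom=8−3·3/8=55/8; d'=(-20−3·-7/2)/(55/8)=-76/55
row 3: denom=6−1·8/55=322/55; d'=(12−1·-76/55)/(322/55)=16/7
row 4: denom=8−2·55/161=1178/161; d'=(12−2·16/7)/(1178/161)=598/589
back: M4=598/589
back: M3=16/7−55/161·598/589=1142/589
back: M2=-76/55−8/55·1142/589=-980/589
back: M1=-7/2−3/8·-980/589=-1694/589
M: M0=0, M1=-1694/589, M2=-980/589, M3=1142/589, M4=598/589, M5=0
seg 0: a=-4, c=M0/2=0, d=(M1−M0)/(6·1)=-847/1767, b=Δ0−h0·(2M0+M1)/6=9682/1767
seg 1: a=1, c=M1/2=-847/589, d=(M2−M1)/(6·3)=119/1767, b=Δ1−h1·(2M1+M2)/6=7141/1767
seg 2: a=2, c=M2/2=-490/589, d=(M3−M2)/(6·1)=1061/1767, b=Δ2−h2·(2M2+M3)/6=-4892/1767
seg 3: a=-1, c=M3/2=571/589, d=(M4−M3)/(6·2)=-136/1767, b=Δ3−h3·(2M3+M4)/6=-4649/1767
seg 4: a=-3, c=M4/2=299/589, d=(M5−M4)/(6·2)=-299/3534, b=Δ4−h4·(2M4+M5)/6=571/1767
t_q=8 → seg 4, τ=1; S=-3+571/1767·τ+299/589·τ²+-299/3534·τ³=-2655/1178

  seg 0: a=-4 b=9682/1767 c=0 d=-847/1767
  seg 1: a=1 b=7141/1767 c=-847/589 d=119/1767
  seg 2: a=2 b=-4892/1767 c=-490/589 d=1061/1767
  seg 3: a=-1 b=-4649/1767 c=571/589 d=-136/1767
  seg 4: a=-3 b=571/1767 c=299/589 d=-299/3534
S(8) = -2655/1178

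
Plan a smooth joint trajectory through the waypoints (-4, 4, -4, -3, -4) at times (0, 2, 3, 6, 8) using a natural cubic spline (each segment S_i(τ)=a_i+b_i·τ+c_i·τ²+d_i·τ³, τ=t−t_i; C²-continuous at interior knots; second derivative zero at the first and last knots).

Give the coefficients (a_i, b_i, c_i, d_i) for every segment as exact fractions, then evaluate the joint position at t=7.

Δ: Δ0=4, Δ1=-8, Δ2=1/3, Δ3=-1/2
row 1: diag=6, rhs=-72; c'=1/6, d'=-12
row 2: denom=8−1·1/6=47/6; d'=(50−1·-12)/(47/6)=372/47
row 3: denom=10−3·18/47=416/47; d'=(-5−3·372/47)/(416/47)=-1351/416
back: M3=-1351/416
back: M2=372/47−18/47·-1351/416=1905/208
back: M1=-12−1/6·1905/208=-5627/416
M: M0=0, M1=-5627/416, M2=1905/208, M3=-1351/416, M4=0
seg 0: a=-4, c=M0/2=0, d=(M1−M0)/(6·2)=-5627/4992, b=Δ0−h0·(2M0+M1)/6=10619/1248
seg 1: a=4, c=M1/2=-5627/832, d=(M2−M1)/(6·1)=9437/2496, b=Δ1−h1·(2M1+M2)/6=-3131/624
seg 2: a=-4, c=M2/2=1905/416, d=(M3−M2)/(6·3)=-397/576, b=Δ2−h2·(2M2+M3)/6=-17975/2496
seg 3: a=-3, c=M3/2=-1351/832, d=(M4−M3)/(6·2)=1351/4992, b=Δ3−h3·(2M3+M4)/6=1039/624
t_q=7 → seg 3, τ=1; S=-3+1039/624·τ+-1351/832·τ²+1351/4992·τ³=-4473/1664

  seg 0: a=-4 b=10619/1248 c=0 d=-5627/4992
  seg 1: a=4 b=-3131/624 c=-5627/832 d=9437/2496
  seg 2: a=-4 b=-17975/2496 c=1905/416 d=-397/576
  seg 3: a=-3 b=1039/624 c=-1351/832 d=1351/4992
S(7) = -4473/1664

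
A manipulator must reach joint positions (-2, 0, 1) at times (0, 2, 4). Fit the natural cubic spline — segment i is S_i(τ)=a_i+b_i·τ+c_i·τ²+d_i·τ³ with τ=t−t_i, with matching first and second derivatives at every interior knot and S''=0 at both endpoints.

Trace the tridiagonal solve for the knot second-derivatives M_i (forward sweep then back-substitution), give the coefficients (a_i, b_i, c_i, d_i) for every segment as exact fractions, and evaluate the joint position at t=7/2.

  seg 0: a=-2 b=9/8 c=0 d=-1/32
  seg 1: a=0 b=3/4 c=-3/16 d=1/32
S(7/2) = 207/256

Δ: Δ0=1, Δ1=1/2
row 1: diag=8, rhs=-3; c'=1/4, d'=-3/8
back: M1=-3/8
M: M0=0, M1=-3/8, M2=0
seg 0: a=-2, c=M0/2=0, d=(M1−M0)/(6·2)=-1/32, b=Δ0−h0·(2M0+M1)/6=9/8
seg 1: a=0, c=M1/2=-3/16, d=(M2−M1)/(6·2)=1/32, b=Δ1−h1·(2M1+M2)/6=3/4
t_q=7/2 → seg 1, τ=3/2; S=0+3/4·τ+-3/16·τ²+1/32·τ³=207/256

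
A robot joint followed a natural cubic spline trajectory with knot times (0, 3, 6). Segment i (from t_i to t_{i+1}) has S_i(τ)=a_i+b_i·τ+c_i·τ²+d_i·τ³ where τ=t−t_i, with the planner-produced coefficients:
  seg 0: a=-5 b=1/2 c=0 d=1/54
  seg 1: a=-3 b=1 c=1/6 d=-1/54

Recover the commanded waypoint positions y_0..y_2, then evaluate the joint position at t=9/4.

y_0=-5 y_1=-3 y_2=1
S(9/4) = -469/128

y_0 = S_0(0) = a_0 = -5
y_1 = S_1(0) = a_1 = -3
y_2 = S_1(3) = 1
t_q=9/4 is in segment 0 (τ=9/4); S_0(τ)=-469/128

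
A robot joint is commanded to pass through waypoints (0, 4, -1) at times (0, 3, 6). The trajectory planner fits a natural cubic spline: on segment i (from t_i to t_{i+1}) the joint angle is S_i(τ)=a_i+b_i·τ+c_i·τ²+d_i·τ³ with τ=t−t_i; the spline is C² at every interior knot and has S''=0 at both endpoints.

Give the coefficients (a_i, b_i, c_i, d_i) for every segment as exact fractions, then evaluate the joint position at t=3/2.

  seg 0: a=0 b=25/12 c=0 d=-1/12
  seg 1: a=4 b=-1/6 c=-3/4 d=1/12
S(3/2) = 91/32

Δ: Δ0=4/3, Δ1=-5/3
row 1: diag=12, rhs=-18; c'=1/4, d'=-3/2
back: M1=-3/2
M: M0=0, M1=-3/2, M2=0
seg 0: a=0, c=M0/2=0, d=(M1−M0)/(6·3)=-1/12, b=Δ0−h0·(2M0+M1)/6=25/12
seg 1: a=4, c=M1/2=-3/4, d=(M2−M1)/(6·3)=1/12, b=Δ1−h1·(2M1+M2)/6=-1/6
t_q=3/2 → seg 0, τ=3/2; S=0+25/12·τ+0·τ²+-1/12·τ³=91/32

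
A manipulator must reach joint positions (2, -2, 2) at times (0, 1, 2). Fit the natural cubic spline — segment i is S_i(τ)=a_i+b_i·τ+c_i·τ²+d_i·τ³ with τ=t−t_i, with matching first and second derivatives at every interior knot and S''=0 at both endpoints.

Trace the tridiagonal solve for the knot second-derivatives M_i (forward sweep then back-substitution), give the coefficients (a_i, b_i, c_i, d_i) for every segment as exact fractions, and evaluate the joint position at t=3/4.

  seg 0: a=2 b=-6 c=0 d=2
  seg 1: a=-2 b=0 c=6 d=-2
S(3/4) = -53/32

Δ: Δ0=-4, Δ1=4
row 1: diag=4, rhs=48; c'=1/4, d'=12
back: M1=12
M: M0=0, M1=12, M2=0
seg 0: a=2, c=M0/2=0, d=(M1−M0)/(6·1)=2, b=Δ0−h0·(2M0+M1)/6=-6
seg 1: a=-2, c=M1/2=6, d=(M2−M1)/(6·1)=-2, b=Δ1−h1·(2M1+M2)/6=0
t_q=3/4 → seg 0, τ=3/4; S=2+-6·τ+0·τ²+2·τ³=-53/32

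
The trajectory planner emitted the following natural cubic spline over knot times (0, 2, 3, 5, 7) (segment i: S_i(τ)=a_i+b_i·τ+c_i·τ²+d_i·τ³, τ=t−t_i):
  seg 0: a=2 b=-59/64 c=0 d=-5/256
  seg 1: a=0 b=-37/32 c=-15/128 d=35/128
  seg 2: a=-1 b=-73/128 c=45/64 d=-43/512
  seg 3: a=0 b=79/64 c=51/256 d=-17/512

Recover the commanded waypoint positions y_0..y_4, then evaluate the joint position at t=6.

y_0=2 y_1=0 y_2=-1 y_3=0 y_4=3
S(6) = 717/512

y_0 = S_0(0) = a_0 = 2
y_1 = S_1(0) = a_1 = 0
y_2 = S_2(0) = a_2 = -1
y_3 = S_3(0) = a_3 = 0
y_4 = S_3(2) = 3
t_q=6 is in segment 3 (τ=1); S_3(τ)=717/512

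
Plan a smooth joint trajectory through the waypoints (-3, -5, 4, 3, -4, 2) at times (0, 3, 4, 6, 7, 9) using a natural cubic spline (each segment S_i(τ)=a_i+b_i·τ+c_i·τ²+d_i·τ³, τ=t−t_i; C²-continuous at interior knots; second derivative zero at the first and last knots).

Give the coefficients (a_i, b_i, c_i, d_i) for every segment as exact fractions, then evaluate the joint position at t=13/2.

Δ: Δ0=-2/3, Δ1=9, Δ2=-1/2, Δ3=-7, Δ4=3
row 1: diag=8, rhs=58; c'=1/8, d'=29/4
row 2: denom=6−1·1/8=47/8; d'=(-57−1·29/4)/(47/8)=-514/47
row 3: denom=6−2·16/47=250/47; d'=(-39−2·-514/47)/(250/47)=-161/50
row 4: denom=6−1·47/250=1453/250; d'=(60−1·-161/50)/(1453/250)=15805/1453
back: M4=15805/1453
back: M3=-161/50−47/250·15805/1453=-7650/1453
back: M2=-514/47−16/47·-7650/1453=-13286/1453
back: M1=29/4−1/8·-13286/1453=12195/1453
M: M0=0, M1=12195/1453, M2=-13286/1453, M3=-7650/1453, M4=15805/1453, M5=0
seg 0: a=-3, c=M0/2=0, d=(M1−M0)/(6·3)=1355/2906, b=Δ0−h0·(2M0+M1)/6=-42397/8718
seg 1: a=-5, c=M1/2=12195/2906, d=(M2−M1)/(6·1)=-25481/8718, b=Δ1−h1·(2M1+M2)/6=33679/4359
seg 2: a=4, c=M2/2=-6643/1453, d=(M3−M2)/(6·2)=1409/4359, b=Δ2−h2·(2M2+M3)/6=64085/8718
seg 3: a=3, c=M3/2=-3825/1453, d=(M4−M3)/(6·1)=23455/8718, b=Δ3−h3·(2M3+M4)/6=-61531/8718
seg 4: a=-4, c=M4/2=15805/2906, d=(M5−M4)/(6·2)=-15805/17436, b=Δ4−h4·(2M4+M5)/6=-18533/4359
t_q=13/2 → seg 3, τ=1/2; S=3+-61531/8718·τ+-3825/1453·τ²+23455/8718·τ³=-19779/23248

  seg 0: a=-3 b=-42397/8718 c=0 d=1355/2906
  seg 1: a=-5 b=33679/4359 c=12195/2906 d=-25481/8718
  seg 2: a=4 b=64085/8718 c=-6643/1453 d=1409/4359
  seg 3: a=3 b=-61531/8718 c=-3825/1453 d=23455/8718
  seg 4: a=-4 b=-18533/4359 c=15805/2906 d=-15805/17436
S(13/2) = -19779/23248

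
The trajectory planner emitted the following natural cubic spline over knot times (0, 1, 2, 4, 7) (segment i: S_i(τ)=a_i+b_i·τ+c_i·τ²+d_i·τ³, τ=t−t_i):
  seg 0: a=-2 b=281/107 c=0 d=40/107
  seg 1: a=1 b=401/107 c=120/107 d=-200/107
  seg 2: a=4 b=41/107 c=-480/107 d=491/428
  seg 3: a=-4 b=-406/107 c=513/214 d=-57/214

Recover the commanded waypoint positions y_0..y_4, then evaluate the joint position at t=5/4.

y_0=-2 y_1=1 y_2=4 y_3=-4 y_4=-1
S(5/4) = 1693/856

y_0 = S_0(0) = a_0 = -2
y_1 = S_1(0) = a_1 = 1
y_2 = S_2(0) = a_2 = 4
y_3 = S_3(0) = a_3 = -4
y_4 = S_3(3) = -1
t_q=5/4 is in segment 1 (τ=1/4); S_1(τ)=1693/856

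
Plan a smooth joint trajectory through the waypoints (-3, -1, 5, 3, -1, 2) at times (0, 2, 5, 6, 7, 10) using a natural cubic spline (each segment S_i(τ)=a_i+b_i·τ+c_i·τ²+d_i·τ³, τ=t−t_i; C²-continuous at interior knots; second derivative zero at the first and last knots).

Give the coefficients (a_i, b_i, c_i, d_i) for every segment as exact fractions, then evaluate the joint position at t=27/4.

  seg 0: a=-3 b=341/707 c=0 d=183/1414
  seg 1: a=-1 b=1439/707 c=549/707 d=-1672/6363
  seg 2: a=5 b=-283/707 c=-1123/707 d=-8/707
  seg 3: a=3 b=-2553/707 c=-1147/707 d=872/707
  seg 4: a=-1 b=-2231/707 c=1469/707 d=-1469/6363
S(27/4) = -1137/11312

Δ: Δ0=1, Δ1=2, Δ2=-2, Δ3=-4, Δ4=1
row 1: diag=10, rhs=6; c'=3/10, d'=3/5
row 2: denom=8−3·3/10=71/10; d'=(-24−3·3/5)/(71/10)=-258/71
row 3: denom=4−1·10/71=274/71; d'=(-12−1·-258/71)/(274/71)=-297/137
row 4: denom=8−1·71/274=2121/274; d'=(30−1·-297/137)/(2121/274)=2938/707
back: M4=2938/707
back: M3=-297/137−71/274·2938/707=-2294/707
back: M2=-258/71−10/71·-2294/707=-2246/707
back: M1=3/5−3/10·-2246/707=1098/707
M: M0=0, M1=1098/707, M2=-2246/707, M3=-2294/707, M4=2938/707, M5=0
seg 0: a=-3, c=M0/2=0, d=(M1−M0)/(6·2)=183/1414, b=Δ0−h0·(2M0+M1)/6=341/707
seg 1: a=-1, c=M1/2=549/707, d=(M2−M1)/(6·3)=-1672/6363, b=Δ1−h1·(2M1+M2)/6=1439/707
seg 2: a=5, c=M2/2=-1123/707, d=(M3−M2)/(6·1)=-8/707, b=Δ2−h2·(2M2+M3)/6=-283/707
seg 3: a=3, c=M3/2=-1147/707, d=(M4−M3)/(6·1)=872/707, b=Δ3−h3·(2M3+M4)/6=-2553/707
seg 4: a=-1, c=M4/2=1469/707, d=(M5−M4)/(6·3)=-1469/6363, b=Δ4−h4·(2M4+M5)/6=-2231/707
t_q=27/4 → seg 3, τ=3/4; S=3+-2553/707·τ+-1147/707·τ²+872/707·τ³=-1137/11312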